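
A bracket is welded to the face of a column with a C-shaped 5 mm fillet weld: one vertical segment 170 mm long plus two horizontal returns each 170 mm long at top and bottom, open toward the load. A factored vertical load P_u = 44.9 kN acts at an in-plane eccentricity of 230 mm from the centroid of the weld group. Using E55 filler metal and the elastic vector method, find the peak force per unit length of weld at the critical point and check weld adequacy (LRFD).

f_max ≈ 399 N/mm; adequate

E55XX → F_EXX = 550 MPa.
Total weld length L_w = 510 mm. Treat welds as unit-width lines.
Centroid: x̄ = 2×170×85 / 510 = 56.67 mm from the vertical weld.
Polar moment about centroid: J = I_x + I_y = [170³/12 + 2×170×85²] + [170×56.67² + 2(170³/12 + 170×28.33²)] = 4504000 mm³.
Direct shear f_v = P/L_w = 44.9×10³ / 510 = 88.04 N/mm (vertical).
Torsion M = P·e = 44.9×10³ × 230 = 10327000 N·mm.
Critical point at (x, y) = (113.3, 85) from centroid. f_tx = M·y/J = 194.9 N/mm; f_ty = M·x/J = 259.9 N/mm.
Resultant f_max = √[f_tx² + (f_v + f_ty)²] = √[194.9² + (88.04 + 259.9)²] = 398.8 N/mm.
Capacity per unit length: φr_n = 0.75 × 0.6 × 550 × (0.707 × 5) = 874.9 N/mm.
398.8 ≤ 874.9 → adequate.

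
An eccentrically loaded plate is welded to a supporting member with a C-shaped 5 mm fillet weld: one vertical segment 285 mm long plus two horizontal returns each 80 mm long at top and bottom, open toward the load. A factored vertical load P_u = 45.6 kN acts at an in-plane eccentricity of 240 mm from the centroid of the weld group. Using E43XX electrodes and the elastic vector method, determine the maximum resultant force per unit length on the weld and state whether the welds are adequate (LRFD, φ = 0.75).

E43XX → F_EXX = 430 MPa.
Total weld length L_w = 445 mm. Treat welds as unit-width lines.
Centroid: x̄ = 2×80×40 / 445 = 14.38 mm from the vertical weld.
Polar moment about centroid: J = I_x + I_y = [285³/12 + 2×80×142.5²] + [285×14.38² + 2(80³/12 + 80×25.62²)] = 5427000 mm³.
Direct shear f_v = P/L_w = 45.6×10³ / 445 = 102.5 N/mm (vertical).
Torsion M = P·e = 45.6×10³ × 240 = 10944000 N·mm.
Critical point at (x, y) = (65.62, 142.5) from centroid. f_tx = M·y/J = 287.3 N/mm; f_ty = M·x/J = 132.3 N/mm.
Resultant f_max = √[f_tx² + (f_v + f_ty)²] = √[287.3² + (102.5 + 132.3)²] = 371.1 N/mm.
Capacity per unit length: φr_n = 0.75 × 0.6 × 430 × (0.707 × 5) = 684 N/mm.
371.1 ≤ 684 → adequate.

f_max ≈ 371 N/mm; adequate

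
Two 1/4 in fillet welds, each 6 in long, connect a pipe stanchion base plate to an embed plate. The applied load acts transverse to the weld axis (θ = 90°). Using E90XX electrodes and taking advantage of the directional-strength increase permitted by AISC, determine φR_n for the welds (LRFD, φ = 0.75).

φR_n ≈ 129 kip

E90XX → F_EXX = 90 ksi.
t_e = 0.707 × 0.25 = 0.1767 in; A_we = 0.1767 × 12 = 2.121 in².
Directional factor: 1.0 + 0.5 sin^1.5(90°) = 1.5.
F_nw = 0.6 × 90 × 1.5 = 81 ksi.
φR_n = 0.75 × 81 × 2.121 = 128.9 kip.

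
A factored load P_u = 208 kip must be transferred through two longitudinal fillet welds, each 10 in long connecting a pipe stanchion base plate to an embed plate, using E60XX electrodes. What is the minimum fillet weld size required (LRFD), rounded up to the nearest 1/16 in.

E60XX → F_EXX = 60 ksi.
Total weld length L = 20 in.
Required throat t_e = P_u / (φ × 0.6 F_EXX × L) = 208 / (0.75 × 0.6 × 60 × 20) = 0.3852 in.
Required leg w = t_e / 0.707 = 0.5448 in → use 9/16 in.

w = 9/16 in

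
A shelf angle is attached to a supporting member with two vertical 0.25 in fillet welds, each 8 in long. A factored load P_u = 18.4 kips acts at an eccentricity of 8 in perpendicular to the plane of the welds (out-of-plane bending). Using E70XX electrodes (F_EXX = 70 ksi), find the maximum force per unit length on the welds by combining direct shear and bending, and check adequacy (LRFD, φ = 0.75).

f_max ≈ 7 kip/in; NOT adequate

L_w = 2 × 8 = 16 in; section modulus (unit throat) S = 2 × L²/6 = 21.33 in².
Direct shear f_v = P/L_w = 18.4/16 = 1.15 kip/in.
Moment M = P × e = 18.4 × 8 = 147.2 kip·in; bending f_b = M/S = 6.9 kip/in.
f_max = √(f_v² + f_b²) = √(1.15² + 6.9²) = 6.995 kip/in.
φr_n = 0.75 × 0.6 × 70 × (0.707 × 0.25) = 5.568 kip/in → NOT adequate.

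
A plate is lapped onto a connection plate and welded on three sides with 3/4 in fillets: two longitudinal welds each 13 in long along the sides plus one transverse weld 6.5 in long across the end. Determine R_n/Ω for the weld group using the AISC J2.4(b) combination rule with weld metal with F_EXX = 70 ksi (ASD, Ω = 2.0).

R_n/Ω ≈ 362 kips

t_e = 0.707 × 0.75 = 0.5302 in.
R_nwl = 0.6 × 70 × 0.5302 × 26 = 579 kips (longitudinal, 2 welds).
R_nwt = 0.6 × 70 × 0.5302 × 6.5 = 144.8 kips (transverse, base value).
(i) R_nwl + R_nwt = 723.8 kips; (ii) 0.85 R_nwl + 1.5 R_nwt = 709.3 kips.
R_n = max = 723.8 kips [governs: (i)]; R_n/Ω = 361.9 kips.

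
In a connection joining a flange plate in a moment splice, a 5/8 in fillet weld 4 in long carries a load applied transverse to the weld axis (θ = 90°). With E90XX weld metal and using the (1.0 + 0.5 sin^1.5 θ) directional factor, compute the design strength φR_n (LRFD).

φR_n ≈ 107 kips

E90XX → F_EXX = 90 ksi.
t_e = 0.707 × 0.625 = 0.4419 in; A_we = 0.4419 × 4 = 1.767 in².
Directional factor: 1.0 + 0.5 sin^1.5(90°) = 1.5.
F_nw = 0.6 × 90 × 1.5 = 81 ksi.
φR_n = 0.75 × 81 × 1.767 = 107.4 kips.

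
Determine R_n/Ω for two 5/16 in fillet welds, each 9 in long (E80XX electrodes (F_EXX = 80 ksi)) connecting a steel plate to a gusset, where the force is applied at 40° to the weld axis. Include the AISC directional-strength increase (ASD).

R_n/Ω ≈ 120 kips

t_e = 0.707 × 0.3125 = 0.2209 in; A_we = 0.2209 × 18 = 3.977 in².
Directional factor: 1.0 + 0.5 sin^1.5(40°) = 1.258.
F_nw = 0.6 × 80 × 1.258 = 60.37 ksi.
R_n/Ω = (60.37 × 3.977) / 2.0 = 120 kips.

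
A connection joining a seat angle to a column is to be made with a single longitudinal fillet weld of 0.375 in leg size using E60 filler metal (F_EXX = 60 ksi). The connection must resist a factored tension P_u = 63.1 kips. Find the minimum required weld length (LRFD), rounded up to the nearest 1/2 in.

L = 9 in

Throat t_e = 0.707 × 0.375 = 0.2651 in.
φr_n = 0.75 × 0.6 × 60 × 0.2651 = 7.158 kips/in.
L_req = P_u / φr_n = 63.1 / 7.158 = 8.815 in total.
Round up → use L = 9 in.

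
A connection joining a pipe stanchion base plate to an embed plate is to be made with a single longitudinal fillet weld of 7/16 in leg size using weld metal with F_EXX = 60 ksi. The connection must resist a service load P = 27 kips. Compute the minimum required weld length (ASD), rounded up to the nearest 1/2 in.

L = 5 in

Throat t_e = 0.707 × 0.4375 = 0.3093 in.
r_n/Ω = (0.6 × 60 × 0.3093) / 2.0 = 5.568 kip/in.
L_req = P / (r_n/Ω) = 27 / 5.568 = 4.849 in total.
Round up → use L = 5 in.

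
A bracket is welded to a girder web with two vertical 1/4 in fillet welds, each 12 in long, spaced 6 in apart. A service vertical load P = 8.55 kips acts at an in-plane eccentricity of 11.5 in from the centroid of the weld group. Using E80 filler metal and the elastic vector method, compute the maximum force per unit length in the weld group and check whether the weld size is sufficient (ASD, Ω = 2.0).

f_max ≈ 1.5 kip/in; adequate

E80XX → F_EXX = 80 ksi.
Total weld length L_w = 24 in. Treat welds as unit-width lines.
Polar moment about centroid: J = 2[d³/12 + d(b/2)²] = 2[12³/12 + 12×3²] = 504 in³.
Direct shear f_v = P/L_w = 8.55 / 24 = 0.3563 kip/in (vertical).
Torsion M = P·e = 8.55 × 11.5 = 98.325 kip·in.
Critical point at (x, y) = (3, 6) from centroid. f_tx = M·y/J = 1.171 kip/in; f_ty = M·x/J = 0.5853 kip/in.
Resultant f_max = √[f_tx² + (f_v + f_ty)²] = √[1.171² + (0.3563 + 0.5853)²] = 1.502 kip/in.
Capacity per unit length: r_n/Ω = (1/2.0) × 0.6 × 80 × (0.707 × 0.25) = 4.242 kip/in.
1.502 ≤ 4.242 → adequate.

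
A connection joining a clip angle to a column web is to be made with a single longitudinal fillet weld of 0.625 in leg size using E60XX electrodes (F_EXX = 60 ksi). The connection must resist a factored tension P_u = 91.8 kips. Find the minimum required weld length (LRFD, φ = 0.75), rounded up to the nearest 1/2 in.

Throat t_e = 0.707 × 0.625 = 0.4419 in.
φr_n = 0.75 × 0.6 × 60 × 0.4419 = 11.93 kips/in.
L_req = P_u / φr_n = 91.8 / 11.93 = 7.694 in total.
Round up → use L = 8 in.

L = 8 in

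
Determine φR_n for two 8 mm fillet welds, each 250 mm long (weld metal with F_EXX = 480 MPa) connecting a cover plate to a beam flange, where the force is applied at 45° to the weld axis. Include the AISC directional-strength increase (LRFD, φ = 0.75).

t_e = 0.707 × 8 = 5.656 mm; A_we = 5.656 × 500 = 2828 mm².
Directional factor: 1.0 + 0.5 sin^1.5(45°) = 1.297.
F_nw = 0.6 × 480 × 1.297 = 373.6 MPa.
φR_n = 0.75 × 373.6 × 2828 × 10⁻³ = 792.5 kN.

φR_n ≈ 792 kN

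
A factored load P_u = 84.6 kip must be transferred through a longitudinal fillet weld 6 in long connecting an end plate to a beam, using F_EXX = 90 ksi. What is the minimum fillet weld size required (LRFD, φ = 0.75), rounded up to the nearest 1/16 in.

Total weld length L = 6 in.
Required throat t_e = P_u / (φ × 0.6 F_EXX × L) = 84.6 / (0.75 × 0.6 × 90 × 6) = 0.3481 in.
Required leg w = t_e / 0.707 = 0.4924 in → use 1/2 in.

w = 1/2 in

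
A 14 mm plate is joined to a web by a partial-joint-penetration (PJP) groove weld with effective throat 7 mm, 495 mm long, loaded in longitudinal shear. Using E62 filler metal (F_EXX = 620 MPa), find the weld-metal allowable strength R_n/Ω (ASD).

R_n/Ω ≈ 644 kN

Effective throat (given) t_e = 7 mm.
A_we = 7 × 495 = 3465 mm².
F_nw = 0.6 F_EXX = 372 MPa.
R_n/Ω = (372 × 3465) / 2.0 × 10⁻³ = 644.5 kN.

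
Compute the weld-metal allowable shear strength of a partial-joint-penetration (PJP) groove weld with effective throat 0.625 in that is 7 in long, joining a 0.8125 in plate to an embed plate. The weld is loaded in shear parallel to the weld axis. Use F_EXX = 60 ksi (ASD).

Effective throat (given) t_e = 0.625 in.
A_we = 0.625 × 7 = 4.375 in².
F_nw = 0.6 F_EXX = 36 ksi.
R_n/Ω = (36 × 4.375) / 2.0 = 78.75 kip.

R_n/Ω ≈ 78.8 kip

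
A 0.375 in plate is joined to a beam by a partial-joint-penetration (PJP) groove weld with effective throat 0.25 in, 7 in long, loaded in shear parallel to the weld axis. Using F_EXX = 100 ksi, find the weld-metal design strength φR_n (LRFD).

φR_n ≈ 78.8 kips

Effective throat (given) t_e = 0.25 in.
A_we = 0.25 × 7 = 1.75 in².
F_nw = 0.6 F_EXX = 60 ksi.
φR_n = 0.75 × 60 × 1.75 = 78.75 kips.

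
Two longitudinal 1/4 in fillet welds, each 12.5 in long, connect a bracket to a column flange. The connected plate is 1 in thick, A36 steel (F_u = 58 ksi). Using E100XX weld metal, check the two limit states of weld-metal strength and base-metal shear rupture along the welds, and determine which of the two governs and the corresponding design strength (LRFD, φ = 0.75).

E100XX → F_EXX = 100 ksi.
t_e = 0.707 × 0.25 = 0.1767 in; L = 25 in.
Weld metal: φR_n = 0.75 × 0.6 × 100 × 0.1767 × 25 = 198.8 kip.
Base metal (shear rupture): φR_n = 0.75 × 0.6 × 58 × 1 × 25 = 652.5 kip.
Governing: weld metal.

φR_n ≈ 199 kip (weld metal governs)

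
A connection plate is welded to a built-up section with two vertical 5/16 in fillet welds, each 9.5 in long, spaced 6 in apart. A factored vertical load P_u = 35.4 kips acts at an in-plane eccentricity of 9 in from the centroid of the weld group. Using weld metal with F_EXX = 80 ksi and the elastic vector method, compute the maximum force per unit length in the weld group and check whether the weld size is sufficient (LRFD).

Total weld length L_w = 19 in. Treat welds as unit-width lines.
Polar moment about centroid: J = 2[d³/12 + d(b/2)²] = 2[9.5³/12 + 9.5×3²] = 313.9 in³.
Direct shear f_v = P/L_w = 35.4 / 19 = 1.863 kip/in (vertical).
Torsion M = P·e = 35.4 × 9 = 318.6 kip·in.
Critical point at (x, y) = (3, 4.75) from centroid. f_tx = M·y/J = 4.821 kip/in; f_ty = M·x/J = 3.045 kip/in.
Resultant f_max = √[f_tx² + (f_v + f_ty)²] = √[4.821² + (1.863 + 3.045)²] = 6.88 kip/in.
Capacity per unit length: φr_n = 0.75 × 0.6 × 80 × (0.707 × 0.3125) = 7.954 kip/in.
6.88 ≤ 7.954 → adequate.

f_max ≈ 6.88 kip/in; adequate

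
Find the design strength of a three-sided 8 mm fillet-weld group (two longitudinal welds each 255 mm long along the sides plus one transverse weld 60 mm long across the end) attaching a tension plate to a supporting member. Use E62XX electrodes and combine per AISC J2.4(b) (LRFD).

φR_n ≈ 899 kN

E62XX → F_EXX = 620 MPa.
t_e = 0.707 × 8 = 5.656 mm.
R_nwl = 0.6 × 620 × 5.656 × 510 × 10⁻³ = 1073 kN (longitudinal, 2 welds).
R_nwt = 0.6 × 620 × 5.656 × 60 × 10⁻³ = 126.2 kN (transverse, base value).
(i) R_nwl + R_nwt = 1199 kN; (ii) 0.85 R_nwl + 1.5 R_nwt = 1101 kN.
R_n = max = 1199 kN [governs: (i)]; φR_n = 899.5 kN.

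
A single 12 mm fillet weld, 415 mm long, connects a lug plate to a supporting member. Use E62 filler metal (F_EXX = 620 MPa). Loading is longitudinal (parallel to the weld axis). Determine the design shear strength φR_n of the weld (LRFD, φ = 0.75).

φR_n ≈ 982 kN

Effective throat t_e = 0.707 × 12 = 8.484 mm.
Total length L = 415 mm; A_we = 8.484 × 415 = 3521 mm².
F_nw = 0.6 F_EXX = 0.6 × 620 = 372 MPa.
φR_n = 0.75 × 372 × 3521 × 10⁻³ = 982.3 kN.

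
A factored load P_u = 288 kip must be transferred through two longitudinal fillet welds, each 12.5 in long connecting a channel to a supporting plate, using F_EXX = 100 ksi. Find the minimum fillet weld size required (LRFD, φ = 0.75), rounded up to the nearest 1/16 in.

Total weld length L = 25 in.
Required throat t_e = P_u / (φ × 0.6 F_EXX × L) = 288 / (0.75 × 0.6 × 100 × 25) = 0.256 in.
Required leg w = t_e / 0.707 = 0.3621 in → use 3/8 in.

w = 3/8 in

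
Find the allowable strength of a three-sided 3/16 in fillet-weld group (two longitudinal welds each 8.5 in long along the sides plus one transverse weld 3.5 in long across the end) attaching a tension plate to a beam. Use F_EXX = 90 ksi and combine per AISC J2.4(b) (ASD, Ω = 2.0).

R_n/Ω ≈ 73.4 kip

t_e = 0.707 × 0.1875 = 0.1326 in.
R_nwl = 0.6 × 90 × 0.1326 × 17 = 121.7 kip (longitudinal, 2 welds).
R_nwt = 0.6 × 90 × 0.1326 × 3.5 = 25.05 kip (transverse, base value).
(i) R_nwl + R_nwt = 146.7 kip; (ii) 0.85 R_nwl + 1.5 R_nwt = 141 kip.
R_n = max = 146.7 kip [governs: (i)]; R_n/Ω = 73.37 kip.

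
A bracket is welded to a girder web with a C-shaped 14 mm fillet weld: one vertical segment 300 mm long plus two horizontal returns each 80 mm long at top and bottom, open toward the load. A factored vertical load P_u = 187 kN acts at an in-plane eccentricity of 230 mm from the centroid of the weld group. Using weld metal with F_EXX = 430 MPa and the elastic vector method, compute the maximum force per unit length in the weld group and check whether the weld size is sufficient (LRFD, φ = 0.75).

Total weld length L_w = 460 mm. Treat welds as unit-width lines.
Centroid: x̄ = 2×80×40 / 460 = 13.91 mm from the vertical weld.
Polar moment about centroid: J = I_x + I_y = [300³/12 + 2×80×150²] + [300×13.91² + 2(80³/12 + 80×26.09²)] = 6102000 mm³.
Direct shear f_v = P/L_w = 187×10³ / 460 = 406.5 N/mm (vertical).
Torsion M = P·e = 187×10³ × 230 = 43010000 N·mm.
Critical point at (x, y) = (66.09, 150) from centroid. f_tx = M·y/J = 1057 N/mm; f_ty = M·x/J = 465.8 N/mm.
Resultant f_max = √[f_tx² + (f_v + f_ty)²] = √[1057² + (406.5 + 465.8)²] = 1371 N/mm.
Capacity per unit length: φr_n = 0.75 × 0.6 × 430 × (0.707 × 14) = 1915 N/mm.
1371 ≤ 1915 → adequate.

f_max ≈ 1370 N/mm; adequate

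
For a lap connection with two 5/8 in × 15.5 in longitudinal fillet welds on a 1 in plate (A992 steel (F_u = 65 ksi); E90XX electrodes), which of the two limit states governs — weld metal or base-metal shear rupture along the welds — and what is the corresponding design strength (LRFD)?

E90XX → F_EXX = 90 ksi.
t_e = 0.707 × 0.625 = 0.4419 in; L = 31 in.
Weld metal: φR_n = 0.75 × 0.6 × 90 × 0.4419 × 31 = 554.8 kip.
Base metal (shear rupture): φR_n = 0.75 × 0.6 × 65 × 1 × 31 = 906.8 kip.
Governing: weld metal.

φR_n ≈ 555 kip (weld metal governs)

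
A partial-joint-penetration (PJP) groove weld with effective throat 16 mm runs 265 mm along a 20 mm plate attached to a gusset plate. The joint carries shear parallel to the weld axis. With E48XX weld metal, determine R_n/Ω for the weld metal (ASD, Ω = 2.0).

R_n/Ω ≈ 611 kN

E48XX → F_EXX = 480 MPa.
Effective throat (given) t_e = 16 mm.
A_we = 16 × 265 = 4240 mm².
F_nw = 0.6 F_EXX = 288 MPa.
R_n/Ω = (288 × 4240) / 2.0 × 10⁻³ = 610.6 kN.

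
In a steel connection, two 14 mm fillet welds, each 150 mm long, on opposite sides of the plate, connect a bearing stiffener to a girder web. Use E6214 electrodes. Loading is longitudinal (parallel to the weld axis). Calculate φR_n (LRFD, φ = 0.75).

E62XX → F_EXX = 620 MPa.
Effective throat t_e = 0.707 × 14 = 9.898 mm.
Total length L = 300 mm; A_we = 9.898 × 300 = 2969 mm².
F_nw = 0.6 F_EXX = 0.6 × 620 = 372 MPa.
φR_n = 0.75 × 372 × 2969 × 10⁻³ = 828.5 kN.

φR_n ≈ 828 kN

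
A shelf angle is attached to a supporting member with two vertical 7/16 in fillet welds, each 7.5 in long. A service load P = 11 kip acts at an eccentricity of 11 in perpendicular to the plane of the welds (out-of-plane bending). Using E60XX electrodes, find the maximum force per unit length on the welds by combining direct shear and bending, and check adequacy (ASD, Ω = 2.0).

f_max ≈ 6.49 kip/in; NOT adequate

E60XX → F_EXX = 60 ksi.
L_w = 2 × 7.5 = 15 in; section modulus (unit throat) S = 2 × L²/6 = 18.75 in².
Direct shear f_v = P/L_w = 11/15 = 0.7333 kip/in.
Moment M = P × e = 11 × 11 = 121 kip·in; bending f_b = M/S = 6.453 kip/in.
f_max = √(f_v² + f_b²) = √(0.7333² + 6.453²) = 6.495 kip/in.
r_n/Ω = (1/2.0) × 0.6 × 60 × (0.707 × 0.4375) = 5.568 kip/in → NOT adequate.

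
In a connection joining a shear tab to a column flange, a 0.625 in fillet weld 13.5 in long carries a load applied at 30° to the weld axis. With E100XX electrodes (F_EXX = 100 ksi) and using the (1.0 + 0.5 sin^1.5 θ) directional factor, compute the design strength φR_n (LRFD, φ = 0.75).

t_e = 0.707 × 0.625 = 0.4419 in; A_we = 0.4419 × 13.5 = 5.965 in².
Directional factor: 1.0 + 0.5 sin^1.5(30°) = 1.177.
F_nw = 0.6 × 100 × 1.177 = 70.61 ksi.
φR_n = 0.75 × 70.61 × 5.965 = 315.9 kip.

φR_n ≈ 316 kip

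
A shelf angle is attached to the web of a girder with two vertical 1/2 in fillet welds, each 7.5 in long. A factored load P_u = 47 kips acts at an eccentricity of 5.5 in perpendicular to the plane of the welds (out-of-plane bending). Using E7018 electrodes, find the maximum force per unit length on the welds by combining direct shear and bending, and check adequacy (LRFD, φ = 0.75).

f_max ≈ 14.1 kip/in; NOT adequate

E70XX → F_EXX = 70 ksi.
L_w = 2 × 7.5 = 15 in; section modulus (unit throat) S = 2 × L²/6 = 18.75 in².
Direct shear f_v = P/L_w = 47/15 = 3.133 kip/in.
Moment M = P × e = 47 × 5.5 = 258.5 kip·in; bending f_b = M/S = 13.79 kip/in.
f_max = √(f_v² + f_b²) = √(3.133² + 13.79²) = 14.14 kip/in.
φr_n = 0.75 × 0.6 × 70 × (0.707 × 0.5) = 11.14 kip/in → NOT adequate.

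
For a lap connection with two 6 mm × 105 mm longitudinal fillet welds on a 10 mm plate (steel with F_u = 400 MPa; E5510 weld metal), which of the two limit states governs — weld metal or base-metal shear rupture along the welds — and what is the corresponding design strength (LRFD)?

E55XX → F_EXX = 550 MPa.
t_e = 0.707 × 6 = 4.242 mm; L = 210 mm.
Weld metal: φR_n = 0.75 × 0.6 × 550 × 4.242 × 210 × 10⁻³ = 220.5 kN.
Base metal (shear rupture): φR_n = 0.75 × 0.6 × 400 × 10 × 210 × 10⁻³ = 378 kN.
Governing: weld metal.

φR_n ≈ 220 kN (weld metal governs)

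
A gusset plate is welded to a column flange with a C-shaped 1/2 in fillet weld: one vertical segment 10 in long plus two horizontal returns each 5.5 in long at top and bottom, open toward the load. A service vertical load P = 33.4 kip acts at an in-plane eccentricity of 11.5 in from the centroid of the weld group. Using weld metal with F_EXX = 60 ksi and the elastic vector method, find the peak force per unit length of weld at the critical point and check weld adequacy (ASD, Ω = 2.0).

f_max ≈ 6.92 kip/in; NOT adequate

Total weld length L_w = 21 in. Treat welds as unit-width lines.
Centroid: x̄ = 2×5.5×2.75 / 21 = 1.44 in from the vertical weld.
Polar moment about centroid: J = I_x + I_y = [10³/12 + 2×5.5×5²] + [10×1.44² + 2(5.5³/12 + 5.5×1.31²)] = 425.7 in³.
Direct shear f_v = P/L_w = 33.4 / 21 = 1.59 kip/in (vertical).
Torsion M = P·e = 33.4 × 11.5 = 384.1 kip·in.
Critical point at (x, y) = (4.06, 5) from centroid. f_tx = M·y/J = 4.512 kip/in; f_ty = M·x/J = 3.663 kip/in.
Resultant f_max = √[f_tx² + (f_v + f_ty)²] = √[4.512² + (1.59 + 3.663)²] = 6.925 kip/in.
Capacity per unit length: r_n/Ω = (1/2.0) × 0.6 × 60 × (0.707 × 0.5) = 6.363 kip/in.
6.925 > 6.363 → NOT adequate.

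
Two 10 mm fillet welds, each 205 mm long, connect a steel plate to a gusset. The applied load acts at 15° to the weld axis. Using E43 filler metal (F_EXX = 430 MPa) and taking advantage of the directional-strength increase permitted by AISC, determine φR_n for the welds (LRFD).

φR_n ≈ 598 kN

t_e = 0.707 × 10 = 7.07 mm; A_we = 7.07 × 410 = 2899 mm².
Directional factor: 1.0 + 0.5 sin^1.5(15°) = 1.066.
F_nw = 0.6 × 430 × 1.066 = 275 MPa.
φR_n = 0.75 × 275 × 2899 × 10⁻³ = 597.8 kN.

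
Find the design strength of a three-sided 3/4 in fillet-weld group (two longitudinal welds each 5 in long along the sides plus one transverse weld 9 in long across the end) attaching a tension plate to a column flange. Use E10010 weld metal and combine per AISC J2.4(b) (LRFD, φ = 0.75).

E100XX → F_EXX = 100 ksi.
t_e = 0.707 × 0.75 = 0.5302 in.
R_nwl = 0.6 × 100 × 0.5302 × 10 = 318.2 kip (longitudinal, 2 welds).
R_nwt = 0.6 × 100 × 0.5302 × 9 = 286.3 kip (transverse, base value).
(i) R_nwl + R_nwt = 604.5 kip; (ii) 0.85 R_nwl + 1.5 R_nwt = 699.9 kip.
R_n = max = 699.9 kip [governs: (ii)]; φR_n = 524.9 kip.

φR_n ≈ 525 kip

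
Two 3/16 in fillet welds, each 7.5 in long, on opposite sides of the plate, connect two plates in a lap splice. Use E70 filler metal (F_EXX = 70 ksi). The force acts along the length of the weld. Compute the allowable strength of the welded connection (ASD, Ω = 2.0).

Effective throat t_e = 0.707 × 0.1875 = 0.1326 in.
Total length L = 15 in; A_we = 0.1326 × 15 = 1.988 in².
F_nw = 0.6 F_EXX = 0.6 × 70 = 42 ksi.
R_n = 42 × 1.988 = 83.51 kip; R_n/Ω = 83.51/2.0 = 41.76 kip.

R_n/Ω ≈ 41.8 kip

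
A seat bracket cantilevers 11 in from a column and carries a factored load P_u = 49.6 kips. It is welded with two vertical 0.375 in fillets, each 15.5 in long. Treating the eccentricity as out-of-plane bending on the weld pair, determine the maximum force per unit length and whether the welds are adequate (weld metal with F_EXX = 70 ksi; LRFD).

L_w = 2 × 15.5 = 31 in; section modulus (unit throat) S = 2 × L²/6 = 80.08 in².
Direct shear f_v = P/L_w = 49.6/31 = 1.6 kip/in.
Moment M = P × e = 49.6 × 11 = 545.6 kip·in; bending f_b = M/S = 6.813 kip/in.
f_max = √(f_v² + f_b²) = √(1.6² + 6.813²) = 6.998 kip/in.
φr_n = 0.75 × 0.6 × 70 × (0.707 × 0.375) = 8.351 kip/in → adequate.

f_max ≈ 7 kip/in; adequate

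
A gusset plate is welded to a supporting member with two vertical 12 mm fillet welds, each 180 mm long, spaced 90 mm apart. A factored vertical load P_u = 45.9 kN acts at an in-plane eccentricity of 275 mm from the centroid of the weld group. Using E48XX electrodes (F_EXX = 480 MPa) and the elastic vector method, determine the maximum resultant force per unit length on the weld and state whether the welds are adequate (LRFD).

f_max ≈ 812 N/mm; adequate

Total weld length L_w = 360 mm. Treat welds as unit-width lines.
Polar moment about centroid: J = 2[d³/12 + d(b/2)²] = 2[180³/12 + 180×45²] = 1701000 mm³.
Direct shear f_v = P/L_w = 45.9×10³ / 360 = 127.5 N/mm (vertical).
Torsion M = P·e = 45.9×10³ × 275 = 12622000 N·mm.
Critical point at (x, y) = (45, 90) from centroid. f_tx = M·y/J = 667.9 N/mm; f_ty = M·x/J = 333.9 N/mm.
Resultant f_max = √[f_tx² + (f_v + f_ty)²] = √[667.9² + (127.5 + 333.9)²] = 811.8 N/mm.
Capacity per unit length: φr_n = 0.75 × 0.6 × 480 × (0.707 × 12) = 1833 N/mm.
811.8 ≤ 1833 → adequate.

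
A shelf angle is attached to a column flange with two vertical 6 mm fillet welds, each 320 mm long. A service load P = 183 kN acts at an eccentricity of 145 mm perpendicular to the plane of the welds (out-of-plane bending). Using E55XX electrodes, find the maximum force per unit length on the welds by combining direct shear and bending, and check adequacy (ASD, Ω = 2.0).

f_max ≈ 828 N/mm; NOT adequate

E55XX → F_EXX = 550 MPa.
L_w = 2 × 320 = 640 mm; section modulus (unit throat) S = 2 × L²/6 = 34130 mm².
Direct shear f_v = P/L_w = 183×10³/640 = 285.9 N/mm.
Moment M = P × e = 183×10³ × 145 = 26535000 N·mm; bending f_b = M/S = 777.4 N/mm.
f_max = √(f_v² + f_b²) = √(285.9² + 777.4²) = 828.3 N/mm.
r_n/Ω = (1/2.0) × 0.6 × 550 × (0.707 × 6) = 699.9 N/mm → NOT adequate.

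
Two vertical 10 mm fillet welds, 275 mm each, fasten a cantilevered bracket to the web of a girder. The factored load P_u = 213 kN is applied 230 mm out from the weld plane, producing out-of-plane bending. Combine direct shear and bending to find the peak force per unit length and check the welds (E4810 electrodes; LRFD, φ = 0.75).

E48XX → F_EXX = 480 MPa.
L_w = 2 × 275 = 550 mm; section modulus (unit throat) S = 2 × L²/6 = 25210 mm².
Direct shear f_v = P/L_w = 213×10³/550 = 387.3 N/mm.
Moment M = P × e = 213×10³ × 230 = 48990000 N·mm; bending f_b = M/S = 1943 N/mm.
f_max = √(f_v² + f_b²) = √(387.3² + 1943²) = 1982 N/mm.
φr_n = 0.75 × 0.6 × 480 × (0.707 × 10) = 1527 N/mm → NOT adequate.

f_max ≈ 1980 N/mm; NOT adequate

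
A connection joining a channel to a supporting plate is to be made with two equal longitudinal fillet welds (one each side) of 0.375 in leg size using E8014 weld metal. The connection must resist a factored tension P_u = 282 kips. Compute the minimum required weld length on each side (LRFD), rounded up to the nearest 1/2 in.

E80XX → F_EXX = 80 ksi.
Throat t_e = 0.707 × 0.375 = 0.2651 in.
φr_n = 0.75 × 0.6 × 80 × 0.2651 = 9.544 kips/in.
L_req = P_u / φr_n = 282 / 9.544 = 29.55 in total.
Per side: 29.55 / 2 = 14.77 in.
Round up → use L = 15 in on each side.

L = 15 in on each side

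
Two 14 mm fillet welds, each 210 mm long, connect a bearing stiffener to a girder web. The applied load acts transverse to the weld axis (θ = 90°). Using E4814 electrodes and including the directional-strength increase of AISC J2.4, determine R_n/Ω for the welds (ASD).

R_n/Ω ≈ 898 kN

E48XX → F_EXX = 480 MPa.
t_e = 0.707 × 14 = 9.898 mm; A_we = 9.898 × 420 = 4157 mm².
Directional factor: 1.0 + 0.5 sin^1.5(90°) = 1.5.
F_nw = 0.6 × 480 × 1.5 = 432 MPa.
R_n/Ω = (432 × 4157) / 2.0 × 10⁻³ = 897.9 kN.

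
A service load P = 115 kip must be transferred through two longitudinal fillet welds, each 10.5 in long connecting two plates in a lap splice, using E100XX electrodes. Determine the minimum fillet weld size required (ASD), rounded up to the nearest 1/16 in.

w = 5/16 in

E100XX → F_EXX = 100 ksi.
Total weld length L = 21 in.
Required throat t_e = P × Ω / (0.6 F_EXX × L) = 115 × 2.0 / (0.6 × 100 × 21) = 0.1825 in.
Required leg w = t_e / 0.707 = 0.2582 in → use 5/16 in.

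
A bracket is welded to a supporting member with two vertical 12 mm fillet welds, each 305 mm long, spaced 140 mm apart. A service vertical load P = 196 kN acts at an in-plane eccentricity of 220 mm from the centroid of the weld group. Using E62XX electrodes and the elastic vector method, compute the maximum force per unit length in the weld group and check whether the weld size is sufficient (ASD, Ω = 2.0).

f_max ≈ 1110 N/mm; adequate

E62XX → F_EXX = 620 MPa.
Total weld length L_w = 610 mm. Treat welds as unit-width lines.
Polar moment about centroid: J = 2[d³/12 + d(b/2)²] = 2[305³/12 + 305×70²] = 7718000 mm³.
Direct shear f_v = P/L_w = 196×10³ / 610 = 321.3 N/mm (vertical).
Torsion M = P·e = 196×10³ × 220 = 43120000 N·mm.
Critical point at (x, y) = (70, 152.5) from centroid. f_tx = M·y/J = 852 N/mm; f_ty = M·x/J = 391.1 N/mm.
Resultant f_max = √[f_tx² + (f_v + f_ty)²] = √[852² + (321.3 + 391.1)²] = 1111 N/mm.
Capacity per unit length: r_n/Ω = (1/2.0) × 0.6 × 620 × (0.707 × 12) = 1578 N/mm.
1111 ≤ 1578 → adequate.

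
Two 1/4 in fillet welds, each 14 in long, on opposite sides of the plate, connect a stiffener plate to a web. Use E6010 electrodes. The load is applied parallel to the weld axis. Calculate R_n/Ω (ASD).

R_n/Ω ≈ 89.1 kip

E60XX → F_EXX = 60 ksi.
Effective throat t_e = 0.707 × 0.25 = 0.1767 in.
Total length L = 28 in; A_we = 0.1767 × 28 = 4.949 in².
F_nw = 0.6 F_EXX = 0.6 × 60 = 36 ksi.
R_n = 36 × 4.949 = 178.2 kip; R_n/Ω = 178.2/2.0 = 89.08 kip.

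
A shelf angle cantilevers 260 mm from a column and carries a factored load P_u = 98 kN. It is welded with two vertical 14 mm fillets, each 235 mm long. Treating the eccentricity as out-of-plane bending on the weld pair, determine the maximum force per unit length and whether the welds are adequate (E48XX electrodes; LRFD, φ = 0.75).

f_max ≈ 1400 N/mm; adequate

E48XX → F_EXX = 480 MPa.
L_w = 2 × 235 = 470 mm; section modulus (unit throat) S = 2 × L²/6 = 18410 mm².
Direct shear f_v = P/L_w = 98×10³/470 = 208.5 N/mm.
Moment M = P × e = 98×10³ × 260 = 25480000 N·mm; bending f_b = M/S = 1384 N/mm.
f_max = √(f_v² + f_b²) = √(208.5² + 1384²) = 1400 N/mm.
φr_n = 0.75 × 0.6 × 480 × (0.707 × 14) = 2138 N/mm → adequate.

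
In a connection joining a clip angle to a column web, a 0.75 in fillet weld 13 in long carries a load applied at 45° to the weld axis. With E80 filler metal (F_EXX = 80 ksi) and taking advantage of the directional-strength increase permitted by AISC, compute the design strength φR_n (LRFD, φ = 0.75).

t_e = 0.707 × 0.75 = 0.5302 in; A_we = 0.5302 × 13 = 6.893 in².
Directional factor: 1.0 + 0.5 sin^1.5(45°) = 1.297.
F_nw = 0.6 × 80 × 1.297 = 62.27 ksi.
φR_n = 0.75 × 62.27 × 6.893 = 321.9 kip.

φR_n ≈ 322 kip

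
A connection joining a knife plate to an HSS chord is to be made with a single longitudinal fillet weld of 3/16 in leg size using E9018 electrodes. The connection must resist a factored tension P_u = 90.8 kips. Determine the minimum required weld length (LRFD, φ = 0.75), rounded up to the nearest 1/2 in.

E90XX → F_EXX = 90 ksi.
Throat t_e = 0.707 × 0.1875 = 0.1326 in.
φr_n = 0.75 × 0.6 × 90 × 0.1326 = 5.369 kips/in.
L_req = P_u / φr_n = 90.8 / 5.369 = 16.91 in total.
Round up → use L = 17 in.

L = 17 in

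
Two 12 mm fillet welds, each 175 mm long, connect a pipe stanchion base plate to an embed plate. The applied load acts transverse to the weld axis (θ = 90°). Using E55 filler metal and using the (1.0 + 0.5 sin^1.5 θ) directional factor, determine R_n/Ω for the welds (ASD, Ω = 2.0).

R_n/Ω ≈ 735 kN

E55XX → F_EXX = 550 MPa.
t_e = 0.707 × 12 = 8.484 mm; A_we = 8.484 × 350 = 2969 mm².
Directional factor: 1.0 + 0.5 sin^1.5(90°) = 1.5.
F_nw = 0.6 × 550 × 1.5 = 495 MPa.
R_n/Ω = (495 × 2969) / 2.0 × 10⁻³ = 734.9 kN.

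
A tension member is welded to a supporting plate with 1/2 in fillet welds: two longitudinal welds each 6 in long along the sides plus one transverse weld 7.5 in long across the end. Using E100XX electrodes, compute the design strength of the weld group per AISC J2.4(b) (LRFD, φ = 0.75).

φR_n ≈ 341 kip

E100XX → F_EXX = 100 ksi.
t_e = 0.707 × 0.5 = 0.3535 in.
R_nwl = 0.6 × 100 × 0.3535 × 12 = 254.5 kip (longitudinal, 2 welds).
R_nwt = 0.6 × 100 × 0.3535 × 7.5 = 159.1 kip (transverse, base value).
(i) R_nwl + R_nwt = 413.6 kip; (ii) 0.85 R_nwl + 1.5 R_nwt = 455 kip.
R_n = max = 455 kip [governs: (ii)]; φR_n = 341.2 kip.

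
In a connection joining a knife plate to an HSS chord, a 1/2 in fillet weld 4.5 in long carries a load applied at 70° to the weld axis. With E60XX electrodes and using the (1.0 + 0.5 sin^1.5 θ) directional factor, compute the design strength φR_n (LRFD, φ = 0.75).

E60XX → F_EXX = 60 ksi.
t_e = 0.707 × 0.5 = 0.3535 in; A_we = 0.3535 × 4.5 = 1.591 in².
Directional factor: 1.0 + 0.5 sin^1.5(70°) = 1.455.
F_nw = 0.6 × 60 × 1.455 = 52.4 ksi.
φR_n = 0.75 × 52.4 × 1.591 = 62.51 kips.

φR_n ≈ 62.5 kips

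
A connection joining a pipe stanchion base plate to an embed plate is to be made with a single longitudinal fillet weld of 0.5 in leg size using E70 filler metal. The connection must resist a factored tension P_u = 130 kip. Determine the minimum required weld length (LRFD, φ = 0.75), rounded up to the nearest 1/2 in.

L = 12 in

E70XX → F_EXX = 70 ksi.
Throat t_e = 0.707 × 0.5 = 0.3535 in.
φr_n = 0.75 × 0.6 × 70 × 0.3535 = 11.14 kip/in.
L_req = P_u / φr_n = 130 / 11.14 = 11.67 in total.
Round up → use L = 12 in.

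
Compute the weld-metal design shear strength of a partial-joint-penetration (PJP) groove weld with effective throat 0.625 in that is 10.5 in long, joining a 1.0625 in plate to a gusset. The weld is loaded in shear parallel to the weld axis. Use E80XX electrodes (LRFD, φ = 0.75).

φR_n ≈ 236 kip

E80XX → F_EXX = 80 ksi.
Effective throat (given) t_e = 0.625 in.
A_we = 0.625 × 10.5 = 6.562 in².
F_nw = 0.6 F_EXX = 48 ksi.
φR_n = 0.75 × 48 × 6.562 = 236.2 kip.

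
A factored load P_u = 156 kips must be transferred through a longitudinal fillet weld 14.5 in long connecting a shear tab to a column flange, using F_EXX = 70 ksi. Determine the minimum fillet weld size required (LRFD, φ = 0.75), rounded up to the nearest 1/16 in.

Total weld length L = 14.5 in.
Required throat t_e = P_u / (φ × 0.6 F_EXX × L) = 156 / (0.75 × 0.6 × 70 × 14.5) = 0.3415 in.
Required leg w = t_e / 0.707 = 0.4831 in → use 1/2 in.

w = 1/2 in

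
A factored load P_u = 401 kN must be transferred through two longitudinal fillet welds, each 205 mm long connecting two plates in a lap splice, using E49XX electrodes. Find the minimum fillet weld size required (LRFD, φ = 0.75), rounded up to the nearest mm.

w = 7 mm

E49XX → F_EXX = 490 MPa.
Total weld length L = 410 mm.
Required throat t_e = P_u / (φ × 0.6 F_EXX × L) = 401 / (0.75 × 0.6 × 490 × 410 × 10⁻³) = 4.436 mm.
Required leg w = t_e / 0.707 = 6.274 mm → use 7 mm.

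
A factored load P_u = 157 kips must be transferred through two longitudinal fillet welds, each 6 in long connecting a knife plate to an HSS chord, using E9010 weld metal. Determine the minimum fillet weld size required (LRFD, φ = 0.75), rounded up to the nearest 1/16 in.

E90XX → F_EXX = 90 ksi.
Total weld length L = 12 in.
Required throat t_e = P_u / (φ × 0.6 F_EXX × L) = 157 / (0.75 × 0.6 × 90 × 12) = 0.323 in.
Required leg w = t_e / 0.707 = 0.4569 in → use 1/2 in.

w = 1/2 in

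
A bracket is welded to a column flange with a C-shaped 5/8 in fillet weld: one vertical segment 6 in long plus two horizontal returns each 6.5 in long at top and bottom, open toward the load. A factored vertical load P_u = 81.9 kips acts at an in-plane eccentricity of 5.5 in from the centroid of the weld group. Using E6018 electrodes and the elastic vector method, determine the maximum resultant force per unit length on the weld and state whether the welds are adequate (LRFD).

E60XX → F_EXX = 60 ksi.
Total weld length L_w = 19 in. Treat welds as unit-width lines.
Centroid: x̄ = 2×6.5×3.25 / 19 = 2.224 in from the vertical weld.
Polar moment about centroid: J = I_x + I_y = [6³/12 + 2×6.5×3²] + [6×2.224² + 2(6.5³/12 + 6.5×1.026²)] = 224.1 in³.
Direct shear f_v = P/L_w = 81.9 / 19 = 4.311 kip/in (vertical).
Torsion M = P·e = 81.9 × 5.5 = 450.45 kip·in.
Critical point at (x, y) = (4.276, 3) from centroid. f_tx = M·y/J = 6.029 kip/in; f_ty = M·x/J = 8.594 kip/in.
Resultant f_max = √[f_tx² + (f_v + f_ty)²] = √[6.029² + (4.311 + 8.594)²] = 14.24 kip/in.
Capacity per unit length: φr_n = 0.75 × 0.6 × 60 × (0.707 × 0.625) = 11.93 kip/in.
14.24 > 11.93 → NOT adequate.

f_max ≈ 14.2 kip/in; NOT adequate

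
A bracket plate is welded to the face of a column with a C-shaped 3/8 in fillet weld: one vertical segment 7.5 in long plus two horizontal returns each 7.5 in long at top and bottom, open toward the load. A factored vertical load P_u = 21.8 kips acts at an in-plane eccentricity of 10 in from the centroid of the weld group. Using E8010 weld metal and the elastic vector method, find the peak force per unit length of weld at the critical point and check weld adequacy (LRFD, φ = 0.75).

E80XX → F_EXX = 80 ksi.
Total weld length L_w = 22.5 in. Treat welds as unit-width lines.
Centroid: x̄ = 2×7.5×3.75 / 22.5 = 2.5 in from the vertical weld.
Polar moment about centroid: J = I_x + I_y = [7.5³/12 + 2×7.5×3.75²] + [7.5×2.5² + 2(7.5³/12 + 7.5×1.25²)] = 386.7 in³.
Direct shear f_v = P/L_w = 21.8 / 22.5 = 0.9689 kip/in (vertical).
Torsion M = P·e = 21.8 × 10 = 218 kip·in.
Critical point at (x, y) = (5, 3.75) from centroid. f_tx = M·y/J = 2.114 kip/in; f_ty = M·x/J = 2.819 kip/in.
Resultant f_max = √[f_tx² + (f_v + f_ty)²] = √[2.114² + (0.9689 + 2.819)²] = 4.337 kip/in.
Capacity per unit length: φr_n = 0.75 × 0.6 × 80 × (0.707 × 0.375) = 9.544 kip/in.
4.337 ≤ 9.544 → adequate.

f_max ≈ 4.34 kip/in; adequate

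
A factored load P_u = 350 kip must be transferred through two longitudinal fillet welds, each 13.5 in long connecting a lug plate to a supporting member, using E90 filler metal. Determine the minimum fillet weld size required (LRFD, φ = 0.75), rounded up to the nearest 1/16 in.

w = 1/2 in

E90XX → F_EXX = 90 ksi.
Total weld length L = 27 in.
Required throat t_e = P_u / (φ × 0.6 F_EXX × L) = 350 / (0.75 × 0.6 × 90 × 27) = 0.3201 in.
Required leg w = t_e / 0.707 = 0.4527 in → use 1/2 in.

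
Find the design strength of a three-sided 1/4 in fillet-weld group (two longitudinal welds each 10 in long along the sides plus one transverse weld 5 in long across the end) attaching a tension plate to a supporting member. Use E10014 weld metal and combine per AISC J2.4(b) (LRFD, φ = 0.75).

φR_n ≈ 199 kip

E100XX → F_EXX = 100 ksi.
t_e = 0.707 × 0.25 = 0.1767 in.
R_nwl = 0.6 × 100 × 0.1767 × 20 = 212.1 kip (longitudinal, 2 welds).
R_nwt = 0.6 × 100 × 0.1767 × 5 = 53.02 kip (transverse, base value).
(i) R_nwl + R_nwt = 265.1 kip; (ii) 0.85 R_nwl + 1.5 R_nwt = 259.8 kip.
R_n = max = 265.1 kip [governs: (i)]; φR_n = 198.8 kip.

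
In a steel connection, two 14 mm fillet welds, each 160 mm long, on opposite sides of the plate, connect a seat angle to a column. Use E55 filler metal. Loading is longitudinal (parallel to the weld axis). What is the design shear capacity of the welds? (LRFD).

E55XX → F_EXX = 550 MPa.
Effective throat t_e = 0.707 × 14 = 9.898 mm.
Total length L = 320 mm; A_we = 9.898 × 320 = 3167 mm².
F_nw = 0.6 F_EXX = 0.6 × 550 = 330 MPa.
φR_n = 0.75 × 330 × 3167 × 10⁻³ = 783.9 kN.

φR_n ≈ 784 kN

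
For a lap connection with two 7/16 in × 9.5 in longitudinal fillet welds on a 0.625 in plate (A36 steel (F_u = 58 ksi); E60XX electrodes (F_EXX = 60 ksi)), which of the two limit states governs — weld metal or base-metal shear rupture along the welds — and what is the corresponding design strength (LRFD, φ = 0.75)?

t_e = 0.707 × 0.4375 = 0.3093 in; L = 19 in.
Weld metal: φR_n = 0.75 × 0.6 × 60 × 0.3093 × 19 = 158.7 kip.
Base metal (shear rupture): φR_n = 0.75 × 0.6 × 58 × 0.625 × 19 = 309.9 kip.
Governing: weld metal.

φR_n ≈ 159 kip (weld metal governs)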